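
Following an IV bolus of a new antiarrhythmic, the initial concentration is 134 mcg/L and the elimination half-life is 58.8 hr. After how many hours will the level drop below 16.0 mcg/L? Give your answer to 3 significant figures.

k = ln 2 / 58.8 = 0.01179 hr⁻¹
C(t) = C₀ e^(−kt)  ⇒  t = ln(C₀/C) / k
t = ln(134/16.0) / 0.01179 = 2.125 / 0.01179 ≈ 180 hours

180 hours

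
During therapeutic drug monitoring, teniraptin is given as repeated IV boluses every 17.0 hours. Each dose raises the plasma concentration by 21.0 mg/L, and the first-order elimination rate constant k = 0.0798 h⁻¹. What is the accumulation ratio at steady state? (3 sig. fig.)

1.35

Fraction remaining after one interval: e^(−kτ) = e^(−0.07980 × 17.0) = 0.2575
R = 1 / (1 − 0.2575) = 1 / 0.7425 ≈ 1.35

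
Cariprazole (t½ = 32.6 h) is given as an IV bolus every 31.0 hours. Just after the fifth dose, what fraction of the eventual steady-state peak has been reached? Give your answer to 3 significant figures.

k = ln 2 / 32.6 = 0.02126 h⁻¹
f_n = 1 − e^(−nkτ) = 1 − e^(−5 × 0.02126 × 31.0) = 1 − e^(−3.296) = 1 − 0.03704 ≈ 0.963

0.963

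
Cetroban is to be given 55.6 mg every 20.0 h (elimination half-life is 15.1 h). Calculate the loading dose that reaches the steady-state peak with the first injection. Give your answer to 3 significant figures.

92.6 mg

k = ln 2 / 15.1 = 0.04590 h⁻¹
Accumulation ratio R = 1 / (1 − e^(−kτ)) = 1 / (1 − e^(−0.04590×20.0)) = 1 / (1 − 0.3993) = 1.665
Loading dose = maintenance dose × R = 55.6 × 1.665 ≈ 92.6 mg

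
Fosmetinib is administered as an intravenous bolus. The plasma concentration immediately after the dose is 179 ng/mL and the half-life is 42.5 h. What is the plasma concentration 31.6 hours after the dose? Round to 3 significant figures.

k = ln 2 / 42.5 = 0.01631 h⁻¹
31.6 h is 0.7435 half-lives, so C = 179 × (1/2)^0.7435 = 179 × 0.5973 ≈ 107 ng/mL

107 ng/mL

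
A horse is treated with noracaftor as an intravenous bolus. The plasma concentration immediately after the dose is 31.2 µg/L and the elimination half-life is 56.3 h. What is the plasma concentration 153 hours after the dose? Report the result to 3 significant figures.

4.74 µg/L

k = ln 2 / 56.3 = 0.01231 h⁻¹
C(t) = C₀ e^(−kt) = 31.2 × e^(−0.01231 × 153) = 31.2 × e^(−1.884) = 31.2 × 0.1520 ≈ 4.74 µg/L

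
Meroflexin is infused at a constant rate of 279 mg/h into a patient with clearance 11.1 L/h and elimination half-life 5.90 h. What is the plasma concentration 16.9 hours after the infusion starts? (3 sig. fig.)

21.7 mg/L

Css = rate / CL = 279 / 11.1 = 25.14 mg/L
k = ln 2 / 5.90 = 0.1175 h⁻¹
C(t) = Css (1 − e^(−kt)) = 25.14 × (1 − e^(−1.985)) = 25.14 × 0.8627 ≈ 21.7 mg/L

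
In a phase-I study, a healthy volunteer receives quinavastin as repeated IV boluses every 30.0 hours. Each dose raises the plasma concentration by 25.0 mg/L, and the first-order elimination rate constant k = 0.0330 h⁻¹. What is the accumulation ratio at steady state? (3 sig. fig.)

Fraction remaining after one interval: e^(−kτ) = e^(−0.03300 × 30.0) = 0.3716
R = 1 / (1 − 0.3716) = 1 / 0.6284 ≈ 1.59

1.59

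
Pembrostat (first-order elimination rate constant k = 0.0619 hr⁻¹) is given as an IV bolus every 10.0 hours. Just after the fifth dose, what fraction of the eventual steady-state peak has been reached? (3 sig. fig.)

0.955

f_n = 1 − e^(−nkτ) = 1 − e^(−5 × 0.06190 × 10.0) = 1 − e^(−3.095) = 1 − 0.04528 ≈ 0.955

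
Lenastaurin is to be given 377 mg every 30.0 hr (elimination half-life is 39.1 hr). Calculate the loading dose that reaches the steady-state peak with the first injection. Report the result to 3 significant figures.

914 mg

k = ln 2 / 39.1 = 0.01773 hr⁻¹
Accumulation ratio R = 1 / (1 − e^(−kτ)) = 1 / (1 − e^(−0.01773×30.0)) = 1 / (1 − 0.5875) = 2.424
Loading dose = maintenance dose × R = 377 × 2.424 ≈ 914 mg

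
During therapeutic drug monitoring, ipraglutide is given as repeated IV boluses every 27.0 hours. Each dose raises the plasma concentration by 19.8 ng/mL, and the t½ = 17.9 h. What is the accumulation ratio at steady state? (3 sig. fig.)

1.54

k = ln 2 / 17.9 = 0.03872 h⁻¹
Fraction remaining after one interval: e^(−kτ) = e^(−0.03872 × 27.0) = 0.3515
R = 1 / (1 − 0.3515) = 1 / 0.6485 ≈ 1.54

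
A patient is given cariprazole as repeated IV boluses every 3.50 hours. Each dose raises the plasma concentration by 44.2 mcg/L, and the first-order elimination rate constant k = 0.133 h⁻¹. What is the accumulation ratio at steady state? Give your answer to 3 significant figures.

Fraction remaining after one interval: e^(−kτ) = e^(−0.1330 × 3.50) = 0.6278
R = 1 / (1 − 0.6278) = 1 / 0.3722 ≈ 2.69

2.69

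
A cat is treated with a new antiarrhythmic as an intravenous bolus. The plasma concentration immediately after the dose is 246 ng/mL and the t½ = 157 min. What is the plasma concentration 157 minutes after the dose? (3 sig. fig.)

123 ng/mL

k = ln 2 / 157 = 0.004415 min⁻¹
157 min is 1.000 half-lives, so C = 246 × (1/2)^1.000 = 246 × 0.5000 ≈ 123 ng/mL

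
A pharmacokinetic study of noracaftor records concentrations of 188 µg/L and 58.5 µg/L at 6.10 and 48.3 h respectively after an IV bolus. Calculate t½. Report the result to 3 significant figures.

k = ln(C₁/C₂) / (t₂ − t₁) = ln(188/58.5) / (48.3 − 6.10)
  = 1.167 / 42.20 = 0.02766 h⁻¹
t½ = ln 2 / k = ln 2 / 0.02766 ≈ 25.1 hours

25.1 hours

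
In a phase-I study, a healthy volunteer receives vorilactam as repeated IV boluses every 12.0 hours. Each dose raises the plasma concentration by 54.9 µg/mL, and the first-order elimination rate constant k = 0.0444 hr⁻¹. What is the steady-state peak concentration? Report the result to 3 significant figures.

Fraction remaining after one interval: e^(−kτ) = e^(−0.04440 × 12.0) = 0.5870
R = 1 / (1 − 0.5870) = 2.421
Css,max = 54.9 × 2.421 ≈ 133 µg/mL

133 µg/mL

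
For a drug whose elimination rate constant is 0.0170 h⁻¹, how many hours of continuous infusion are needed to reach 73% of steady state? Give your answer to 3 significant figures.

f = 1 − e^(−kt)  ⇒  t = −ln(1 − f) / k
t = −ln(1 − 0.73) / 0.01700 = 1.309 / 0.01700 ≈ 77.0 hours

77.0 hours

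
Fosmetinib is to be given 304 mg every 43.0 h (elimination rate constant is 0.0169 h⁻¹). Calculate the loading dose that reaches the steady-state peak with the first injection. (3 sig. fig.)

589 mg

Accumulation ratio R = 1 / (1 − e^(−kτ)) = 1 / (1 − e^(−0.01690×43.0)) = 1 / (1 − 0.4835) = 1.936
Loading dose = maintenance dose × R = 304 × 1.936 ≈ 589 mg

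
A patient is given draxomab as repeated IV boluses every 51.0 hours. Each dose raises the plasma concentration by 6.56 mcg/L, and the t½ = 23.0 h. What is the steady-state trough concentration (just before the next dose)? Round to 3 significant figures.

1.80 mcg/L

k = ln 2 / 23.0 = 0.03014 h⁻¹
Fraction remaining after one interval: e^(−kτ) = e^(−0.03014 × 51.0) = 0.2150
R = 1 / (1 − 0.2150) = 1.274
Css,max = 6.56 × 1.274 = 8.357 mcg/L
Css,min = Css,max × e^(−kτ) = 8.357 × 0.2150 ≈ 1.80 mcg/L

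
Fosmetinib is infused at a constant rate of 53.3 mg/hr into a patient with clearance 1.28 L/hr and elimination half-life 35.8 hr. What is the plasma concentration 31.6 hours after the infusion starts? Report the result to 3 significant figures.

Css = rate / CL = 53.3 / 1.28 = 41.64 mg/L
k = ln 2 / 35.8 = 0.01936 hr⁻¹
C(t) = Css (1 − e^(−kt)) = 41.64 × (1 − e^(−0.6118)) = 41.64 × 0.4576 ≈ 19.1 mg/L

19.1 mg/L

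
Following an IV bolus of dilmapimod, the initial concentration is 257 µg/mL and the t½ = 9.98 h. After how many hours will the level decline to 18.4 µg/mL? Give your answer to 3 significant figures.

k = ln 2 / 9.98 = 0.06945 h⁻¹
C(t) = C₀ e^(−kt)  ⇒  t = ln(C₀/C) / k
t = ln(257/18.4) / 0.06945 = 2.637 / 0.06945 ≈ 38.0 hours

38.0 hours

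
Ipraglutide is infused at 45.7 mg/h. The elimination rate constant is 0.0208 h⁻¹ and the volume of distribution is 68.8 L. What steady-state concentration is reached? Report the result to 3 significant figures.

CL = k · V = 0.0208 × 68.8 = 1.431 L/h
Css = rate / CL = 45.7 / 1.431 ≈ 31.9 mg/L

31.9 mg/L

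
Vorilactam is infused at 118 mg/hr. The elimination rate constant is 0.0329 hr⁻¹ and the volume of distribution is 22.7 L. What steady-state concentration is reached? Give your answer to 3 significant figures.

CL = k · V = 0.0329 × 22.7 = 0.7468 L/hr
Css = rate / CL = 118 / 0.7468 ≈ 158 µg/mL

158 µg/mL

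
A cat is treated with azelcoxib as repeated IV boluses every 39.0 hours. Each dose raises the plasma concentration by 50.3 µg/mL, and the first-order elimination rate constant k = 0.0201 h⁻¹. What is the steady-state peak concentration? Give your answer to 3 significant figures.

92.6 µg/mL

Fraction remaining after one interval: e^(−kτ) = e^(−0.02010 × 39.0) = 0.4566
R = 1 / (1 − 0.4566) = 1.840
Css,max = 50.3 × 1.840 ≈ 92.6 µg/mL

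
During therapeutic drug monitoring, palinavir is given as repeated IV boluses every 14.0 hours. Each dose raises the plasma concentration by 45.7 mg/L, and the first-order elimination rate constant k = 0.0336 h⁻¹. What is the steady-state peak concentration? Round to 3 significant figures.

122 mg/L

Fraction remaining after one interval: e^(−kτ) = e^(−0.03360 × 14.0) = 0.6248
R = 1 / (1 − 0.6248) = 2.665
Css,max = 45.7 × 2.665 ≈ 122 mg/L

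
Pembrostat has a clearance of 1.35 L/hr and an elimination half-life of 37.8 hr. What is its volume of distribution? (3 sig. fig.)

73.6 L

k = ln 2 / t½ = ln 2 / 37.8 = 0.01834 hr⁻¹
V = CL / k = 1.35 / 0.01834 ≈ 73.6 L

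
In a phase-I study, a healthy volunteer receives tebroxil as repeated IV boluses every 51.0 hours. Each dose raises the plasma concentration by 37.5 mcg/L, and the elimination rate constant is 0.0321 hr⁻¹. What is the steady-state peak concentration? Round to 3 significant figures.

46.6 mcg/L

Fraction remaining after one interval: e^(−kτ) = e^(−0.03210 × 51.0) = 0.1945
R = 1 / (1 − 0.1945) = 1.242
Css,max = 37.5 × 1.242 ≈ 46.6 mcg/L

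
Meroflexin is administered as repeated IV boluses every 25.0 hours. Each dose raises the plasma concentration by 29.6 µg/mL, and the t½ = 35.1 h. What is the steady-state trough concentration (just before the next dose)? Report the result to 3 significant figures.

k = ln 2 / 35.1 = 0.01975 h⁻¹
Fraction remaining after one interval: e^(−kτ) = e^(−0.01975 × 25.0) = 0.6104
R = 1 / (1 − 0.6104) = 2.567
Css,max = 29.6 × 2.567 = 75.97 µg/mL
Css,min = Css,max × e^(−kτ) = 75.97 × 0.6104 ≈ 46.4 µg/mL

46.4 µg/mL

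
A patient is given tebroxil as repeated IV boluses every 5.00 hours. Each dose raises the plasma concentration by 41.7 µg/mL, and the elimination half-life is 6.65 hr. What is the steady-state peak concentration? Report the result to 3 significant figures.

k = ln 2 / 6.65 = 0.1042 hr⁻¹
Fraction remaining after one interval: e^(−kτ) = e^(−0.1042 × 5.00) = 0.5938
R = 1 / (1 − 0.5938) = 2.462
Css,max = 41.7 × 2.462 ≈ 103 µg/mL

103 µg/mL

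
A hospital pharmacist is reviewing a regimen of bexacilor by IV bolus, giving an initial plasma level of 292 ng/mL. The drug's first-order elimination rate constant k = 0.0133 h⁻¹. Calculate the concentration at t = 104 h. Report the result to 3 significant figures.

C(t) = C₀ e^(−kt) = 292 × e^(−0.01330 × 104) = 292 × e^(−1.383) = 292 × 0.2508 ≈ 73.2 ng/mL

73.2 ng/mL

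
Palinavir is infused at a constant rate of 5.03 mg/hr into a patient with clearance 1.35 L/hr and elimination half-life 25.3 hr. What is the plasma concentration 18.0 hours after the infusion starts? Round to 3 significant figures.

1.45 mg/L

Css = rate / CL = 5.03 / 1.35 = 3.726 mg/L
k = ln 2 / 25.3 = 0.02740 hr⁻¹
C(t) = Css (1 − e^(−kt)) = 3.726 × (1 − e^(−0.4931)) = 3.726 × 0.3893 ≈ 1.45 mg/L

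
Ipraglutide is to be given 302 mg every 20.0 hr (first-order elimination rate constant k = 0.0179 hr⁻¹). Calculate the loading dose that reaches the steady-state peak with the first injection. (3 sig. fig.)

1000 mg

Accumulation ratio R = 1 / (1 − e^(−kτ)) = 1 / (1 − e^(−0.01790×20.0)) = 1 / (1 − 0.6991) = 3.323
Loading dose = maintenance dose × R = 302 × 3.323 ≈ 1000 mg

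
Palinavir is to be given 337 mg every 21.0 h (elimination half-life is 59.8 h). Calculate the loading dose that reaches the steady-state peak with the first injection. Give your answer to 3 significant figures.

k = ln 2 / 59.8 = 0.01159 h⁻¹
Accumulation ratio R = 1 / (1 − e^(−kτ)) = 1 / (1 − e^(−0.01159×21.0)) = 1 / (1 − 0.7839) = 4.629
Loading dose = maintenance dose × R = 337 × 4.629 ≈ 1560 mg

1560 mg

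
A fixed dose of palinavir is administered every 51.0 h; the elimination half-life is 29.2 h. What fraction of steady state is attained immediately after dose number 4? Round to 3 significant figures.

k = ln 2 / 29.2 = 0.02374 h⁻¹
f_n = 1 − e^(−nkτ) = 1 − e^(−4 × 0.02374 × 51.0) = 1 − e^(−4.843) = 1 − 0.007887 ≈ 0.992

0.992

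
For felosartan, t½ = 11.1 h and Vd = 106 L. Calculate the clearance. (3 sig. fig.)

6.62 L/h

k = ln 2 / t½ = ln 2 / 11.1 = 0.06245 h⁻¹
CL = k · V = 0.06245 × 106 ≈ 6.62 L/h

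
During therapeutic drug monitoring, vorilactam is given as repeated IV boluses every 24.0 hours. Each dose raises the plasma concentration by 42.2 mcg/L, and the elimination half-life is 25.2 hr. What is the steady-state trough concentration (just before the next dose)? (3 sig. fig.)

45.1 mcg/L

k = ln 2 / 25.2 = 0.02751 hr⁻¹
Fraction remaining after one interval: e^(−kτ) = e^(−0.02751 × 24.0) = 0.5168
R = 1 / (1 − 0.5168) = 2.069
Css,max = 42.2 × 2.069 = 87.33 mcg/L
Css,min = Css,max × e^(−kτ) = 87.33 × 0.5168 ≈ 45.1 mcg/L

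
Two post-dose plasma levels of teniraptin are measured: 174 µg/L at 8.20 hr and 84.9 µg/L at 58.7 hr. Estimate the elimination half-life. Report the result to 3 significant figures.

48.8 hours

k = ln(C₁/C₂) / (t₂ − t₁) = ln(174/84.9) / (58.7 − 8.20)
  = 0.7176 / 50.50 = 0.01421 hr⁻¹
t½ = ln 2 / k = ln 2 / 0.01421 ≈ 48.8 hours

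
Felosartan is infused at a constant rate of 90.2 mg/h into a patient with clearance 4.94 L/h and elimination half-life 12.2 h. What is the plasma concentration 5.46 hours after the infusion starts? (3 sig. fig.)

Css = rate / CL = 90.2 / 4.94 = 18.26 µg/mL
k = ln 2 / 12.2 = 0.05682 h⁻¹
C(t) = Css (1 − e^(−kt)) = 18.26 × (1 − e^(−0.3102)) = 18.26 × 0.2667 ≈ 4.87 µg/mL

4.87 µg/mL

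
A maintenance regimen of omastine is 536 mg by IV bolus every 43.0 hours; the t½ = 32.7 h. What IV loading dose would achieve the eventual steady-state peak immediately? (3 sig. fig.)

k = ln 2 / 32.7 = 0.02120 h⁻¹
Accumulation ratio R = 1 / (1 − e^(−kτ)) = 1 / (1 − e^(−0.02120×43.0)) = 1 / (1 − 0.4019) = 1.672
Loading dose = maintenance dose × R = 536 × 1.672 ≈ 896 mg

896 mg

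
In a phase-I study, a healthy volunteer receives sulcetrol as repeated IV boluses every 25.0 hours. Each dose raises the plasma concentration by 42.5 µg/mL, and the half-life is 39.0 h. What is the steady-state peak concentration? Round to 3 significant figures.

k = ln 2 / 39.0 = 0.01777 h⁻¹
Fraction remaining after one interval: e^(−kτ) = e^(−0.01777 × 25.0) = 0.6413
R = 1 / (1 − 0.6413) = 2.788
Css,max = 42.5 × 2.788 ≈ 118 µg/mL

118 µg/mL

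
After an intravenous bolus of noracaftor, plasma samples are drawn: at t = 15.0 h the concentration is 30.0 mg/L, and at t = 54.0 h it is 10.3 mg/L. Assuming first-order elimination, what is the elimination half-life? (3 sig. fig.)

k = ln(C₁/C₂) / (t₂ − t₁) = ln(30.0/10.3) / (54.0 − 15.0)
  = 1.069 / 39.00 = 0.02741 h⁻¹
t½ = ln 2 / k = ln 2 / 0.02741 ≈ 25.3 hours

25.3 hours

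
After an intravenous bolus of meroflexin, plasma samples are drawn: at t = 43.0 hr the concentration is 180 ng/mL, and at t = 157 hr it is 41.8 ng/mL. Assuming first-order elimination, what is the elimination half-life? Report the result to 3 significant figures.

k = ln(C₁/C₂) / (t₂ − t₁) = ln(180/41.8) / (157 − 43.0)
  = 1.460 / 114.0 = 0.01281 hr⁻¹
t½ = ln 2 / k = ln 2 / 0.01281 ≈ 54.1 hours

54.1 hours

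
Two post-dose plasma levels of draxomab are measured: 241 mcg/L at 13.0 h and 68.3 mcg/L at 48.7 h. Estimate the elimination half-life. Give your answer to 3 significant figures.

k = ln(C₁/C₂) / (t₂ − t₁) = ln(241/68.3) / (48.7 − 13.0)
  = 1.261 / 35.70 = 0.03532 h⁻¹
t½ = ln 2 / k = ln 2 / 0.03532 ≈ 19.6 hours

19.6 hours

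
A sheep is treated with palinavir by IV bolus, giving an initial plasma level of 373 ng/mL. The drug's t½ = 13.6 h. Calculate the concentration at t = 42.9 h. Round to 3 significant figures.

41.9 ng/mL

k = ln 2 / 13.6 = 0.05097 h⁻¹
C(t) = C₀ e^(−kt) = 373 × e^(−0.05097 × 42.9) = 373 × e^(−2.186) = 373 × 0.1123 ≈ 41.9 ng/mL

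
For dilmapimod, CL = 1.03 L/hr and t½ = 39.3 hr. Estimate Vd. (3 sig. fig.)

k = ln 2 / t½ = ln 2 / 39.3 = 0.01764 hr⁻¹
V = CL / k = 1.03 / 0.01764 ≈ 58.4 L

58.4 L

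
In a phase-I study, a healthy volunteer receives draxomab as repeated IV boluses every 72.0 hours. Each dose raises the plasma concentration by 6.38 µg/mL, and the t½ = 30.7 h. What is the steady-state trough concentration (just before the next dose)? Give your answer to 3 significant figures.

1.56 µg/mL

k = ln 2 / 30.7 = 0.02258 h⁻¹
Fraction remaining after one interval: e^(−kτ) = e^(−0.02258 × 72.0) = 0.1968
R = 1 / (1 − 0.1968) = 1.245
Css,max = 6.38 × 1.245 = 7.943 µg/mL
Css,min = Css,max × e^(−kτ) = 7.943 × 0.1968 ≈ 1.56 µg/mL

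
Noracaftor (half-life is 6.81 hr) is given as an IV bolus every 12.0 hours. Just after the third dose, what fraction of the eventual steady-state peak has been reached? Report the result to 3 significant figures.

k = ln 2 / 6.81 = 0.1018 hr⁻¹
f_n = 1 − e^(−nkτ) = 1 − e^(−3 × 0.1018 × 12.0) = 1 − e^(−3.664) = 1 − 0.02562 ≈ 0.974

0.974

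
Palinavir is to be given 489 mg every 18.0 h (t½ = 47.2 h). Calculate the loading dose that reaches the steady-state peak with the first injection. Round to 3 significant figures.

k = ln 2 / 47.2 = 0.01469 h⁻¹
Accumulation ratio R = 1 / (1 − e^(−kτ)) = 1 / (1 − e^(−0.01469×18.0)) = 1 / (1 − 0.7677) = 4.305
Loading dose = maintenance dose × R = 489 × 4.305 ≈ 2110 mg

2110 mg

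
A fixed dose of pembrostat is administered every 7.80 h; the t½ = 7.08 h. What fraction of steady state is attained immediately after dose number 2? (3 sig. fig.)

0.783

k = ln 2 / 7.08 = 0.09790 h⁻¹
f_n = 1 − e^(−nkτ) = 1 − e^(−2 × 0.09790 × 7.80) = 1 − e^(−1.527) = 1 − 0.2171 ≈ 0.783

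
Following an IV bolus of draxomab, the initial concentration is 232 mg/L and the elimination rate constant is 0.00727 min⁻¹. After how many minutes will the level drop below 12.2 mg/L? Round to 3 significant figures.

405 minutes

C(t) = C₀ e^(−kt)  ⇒  t = ln(C₀/C) / k
t = ln(232/12.2) / 0.007270 = 2.945 / 0.007270 ≈ 405 minutes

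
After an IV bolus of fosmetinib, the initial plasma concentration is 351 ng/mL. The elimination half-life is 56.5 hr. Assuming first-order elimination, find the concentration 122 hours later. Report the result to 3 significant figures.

78.6 ng/mL

k = ln 2 / 56.5 = 0.01227 hr⁻¹
122 hr is 2.159 half-lives, so C = 351 × (1/2)^2.159 = 351 × 0.2239 ≈ 78.6 ng/mL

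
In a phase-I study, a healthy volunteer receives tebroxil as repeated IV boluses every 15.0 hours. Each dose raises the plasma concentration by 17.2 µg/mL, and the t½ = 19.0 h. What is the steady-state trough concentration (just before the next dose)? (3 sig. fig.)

k = ln 2 / 19.0 = 0.03648 h⁻¹
Fraction remaining after one interval: e^(−kτ) = e^(−0.03648 × 15.0) = 0.5786
R = 1 / (1 − 0.5786) = 2.373
Css,max = 17.2 × 2.373 = 40.81 µg/mL
Css,min = Css,max × e^(−kτ) = 40.81 × 0.5786 ≈ 23.6 µg/mL

23.6 µg/mL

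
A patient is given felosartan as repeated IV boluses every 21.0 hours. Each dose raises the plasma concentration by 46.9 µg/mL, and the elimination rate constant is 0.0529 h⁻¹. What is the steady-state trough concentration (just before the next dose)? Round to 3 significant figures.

23.0 µg/mL

Fraction remaining after one interval: e^(−kτ) = e^(−0.05290 × 21.0) = 0.3293
R = 1 / (1 − 0.3293) = 1.491
Css,max = 46.9 × 1.491 = 69.92 µg/mL
Css,min = Css,max × e^(−kτ) = 69.92 × 0.3293 ≈ 23.0 µg/mL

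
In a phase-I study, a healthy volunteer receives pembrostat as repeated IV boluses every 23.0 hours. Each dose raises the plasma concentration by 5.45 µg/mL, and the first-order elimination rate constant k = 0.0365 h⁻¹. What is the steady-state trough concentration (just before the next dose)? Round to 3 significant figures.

Fraction remaining after one interval: e^(−kτ) = e^(−0.03650 × 23.0) = 0.4319
R = 1 / (1 − 0.4319) = 1.760
Css,max = 5.45 × 1.760 = 9.594 µg/mL
Css,min = Css,max × e^(−kτ) = 9.594 × 0.4319 ≈ 4.14 µg/mL

4.14 µg/mL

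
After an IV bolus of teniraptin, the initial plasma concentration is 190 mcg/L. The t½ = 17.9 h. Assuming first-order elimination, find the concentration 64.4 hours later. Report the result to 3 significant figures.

k = ln 2 / 17.9 = 0.03872 h⁻¹
C(t) = C₀ e^(−kt) = 190 × e^(−0.03872 × 64.4) = 190 × e^(−2.494) = 190 × 0.08260 ≈ 15.7 mcg/L

15.7 mcg/L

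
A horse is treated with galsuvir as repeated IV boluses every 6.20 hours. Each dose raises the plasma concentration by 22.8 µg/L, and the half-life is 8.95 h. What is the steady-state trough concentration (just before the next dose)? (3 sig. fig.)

37.0 µg/L

k = ln 2 / 8.95 = 0.07745 h⁻¹
Fraction remaining after one interval: e^(−kτ) = e^(−0.07745 × 6.20) = 0.6187
R = 1 / (1 − 0.6187) = 2.622
Css,max = 22.8 × 2.622 = 59.79 µg/L
Css,min = Css,max × e^(−kτ) = 59.79 × 0.6187 ≈ 37.0 µg/L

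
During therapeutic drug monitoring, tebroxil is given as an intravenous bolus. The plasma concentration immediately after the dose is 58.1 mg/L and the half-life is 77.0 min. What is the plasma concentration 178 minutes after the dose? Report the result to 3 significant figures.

11.7 mg/L

k = ln 2 / 77.0 = 0.009002 min⁻¹
178 min is 2.312 half-lives, so C = 58.1 × (1/2)^2.312 = 58.1 × 0.2014 ≈ 11.7 mg/L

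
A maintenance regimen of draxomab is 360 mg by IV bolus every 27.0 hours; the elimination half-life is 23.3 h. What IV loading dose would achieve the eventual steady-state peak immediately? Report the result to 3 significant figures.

652 mg

k = ln 2 / 23.3 = 0.02975 h⁻¹
Accumulation ratio R = 1 / (1 − e^(−kτ)) = 1 / (1 − e^(−0.02975×27.0)) = 1 / (1 − 0.4479) = 1.811
Loading dose = maintenance dose × R = 360 × 1.811 ≈ 652 mg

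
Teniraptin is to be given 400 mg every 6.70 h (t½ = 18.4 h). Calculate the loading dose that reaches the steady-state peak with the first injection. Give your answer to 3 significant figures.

1790 mg

k = ln 2 / 18.4 = 0.03767 h⁻¹
Accumulation ratio R = 1 / (1 − e^(−kτ)) = 1 / (1 − e^(−0.03767×6.70)) = 1 / (1 − 0.7769) = 4.483
Loading dose = maintenance dose × R = 400 × 4.483 ≈ 1790 mg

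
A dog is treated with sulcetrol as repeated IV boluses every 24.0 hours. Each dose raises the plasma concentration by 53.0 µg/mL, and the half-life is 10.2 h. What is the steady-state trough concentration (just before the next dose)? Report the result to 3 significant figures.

k = ln 2 / 10.2 = 0.06796 h⁻¹
Fraction remaining after one interval: e^(−kτ) = e^(−0.06796 × 24.0) = 0.1957
R = 1 / (1 − 0.1957) = 1.243
Css,max = 53.0 × 1.243 = 65.90 µg/mL
Css,min = Css,max × e^(−kτ) = 65.90 × 0.1957 ≈ 12.9 µg/mL

12.9 µg/mL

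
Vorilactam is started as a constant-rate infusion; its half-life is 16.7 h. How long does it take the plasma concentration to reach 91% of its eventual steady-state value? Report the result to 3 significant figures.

k = ln 2 / 16.7 = 0.04151 h⁻¹
f = 1 − e^(−kt)  ⇒  t = −ln(1 − f) / k
t = −ln(1 − 0.91) / 0.04151 = 2.408 / 0.04151 ≈ 58.0 hours

58.0 hours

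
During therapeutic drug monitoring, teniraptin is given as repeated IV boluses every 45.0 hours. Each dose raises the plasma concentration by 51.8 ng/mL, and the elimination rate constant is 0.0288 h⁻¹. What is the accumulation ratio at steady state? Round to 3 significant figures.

1.38

Fraction remaining after one interval: e^(−kτ) = e^(−0.02880 × 45.0) = 0.2736
R = 1 / (1 − 0.2736) = 1 / 0.7264 ≈ 1.38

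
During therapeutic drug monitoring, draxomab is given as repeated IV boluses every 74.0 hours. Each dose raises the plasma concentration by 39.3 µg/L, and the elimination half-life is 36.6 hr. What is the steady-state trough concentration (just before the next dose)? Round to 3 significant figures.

k = ln 2 / 36.6 = 0.01894 hr⁻¹
Fraction remaining after one interval: e^(−kτ) = e^(−0.01894 × 74.0) = 0.2462
R = 1 / (1 − 0.2462) = 1.327
Css,max = 39.3 × 1.327 = 52.14 µg/L
Css,min = Css,max × e^(−kτ) = 52.14 × 0.2462 ≈ 12.8 µg/L

12.8 µg/L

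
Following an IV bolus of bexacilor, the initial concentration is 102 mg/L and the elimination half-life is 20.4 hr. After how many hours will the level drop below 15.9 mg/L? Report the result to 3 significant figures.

54.7 hours

k = ln 2 / 20.4 = 0.03398 hr⁻¹
C(t) = C₀ e^(−kt)  ⇒  t = ln(C₀/C) / k
t = ln(102/15.9) / 0.03398 = 1.859 / 0.03398 ≈ 54.7 hours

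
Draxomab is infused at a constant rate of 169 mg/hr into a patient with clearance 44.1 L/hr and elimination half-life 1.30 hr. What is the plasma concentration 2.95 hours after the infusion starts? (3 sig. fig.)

3.04 mg/L

Css = rate / CL = 169 / 44.1 = 3.832 mg/L
k = ln 2 / 1.30 = 0.5332 hr⁻¹
C(t) = Css (1 − e^(−kt)) = 3.832 × (1 − e^(−1.573)) = 3.832 × 0.7926 ≈ 3.04 mg/L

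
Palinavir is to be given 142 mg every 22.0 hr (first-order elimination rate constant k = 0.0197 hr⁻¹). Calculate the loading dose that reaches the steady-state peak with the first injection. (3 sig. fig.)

Accumulation ratio R = 1 / (1 − e^(−kτ)) = 1 / (1 − e^(−0.01970×22.0)) = 1 / (1 − 0.6483) = 2.843
Loading dose = maintenance dose × R = 142 × 2.843 ≈ 404 mg

404 mg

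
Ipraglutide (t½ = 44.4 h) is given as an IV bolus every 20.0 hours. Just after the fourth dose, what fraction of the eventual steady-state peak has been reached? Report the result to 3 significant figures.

k = ln 2 / 44.4 = 0.01561 h⁻¹
f_n = 1 − e^(−nkτ) = 1 − e^(−4 × 0.01561 × 20.0) = 1 − e^(−1.249) = 1 − 0.2868 ≈ 0.713

0.713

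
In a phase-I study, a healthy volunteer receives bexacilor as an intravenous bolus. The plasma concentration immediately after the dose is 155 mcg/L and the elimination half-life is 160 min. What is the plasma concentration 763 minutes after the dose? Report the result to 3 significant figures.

k = ln 2 / 160 = 0.004332 min⁻¹
C(t) = C₀ e^(−kt) = 155 × e^(−0.004332 × 763) = 155 × e^(−3.305) = 155 × 0.03668 ≈ 5.69 mcg/L

5.69 mcg/L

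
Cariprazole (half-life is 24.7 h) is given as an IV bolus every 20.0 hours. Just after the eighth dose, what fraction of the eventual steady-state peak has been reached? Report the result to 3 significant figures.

k = ln 2 / 24.7 = 0.02806 h⁻¹
f_n = 1 − e^(−nkτ) = 1 − e^(−8 × 0.02806 × 20.0) = 1 − e^(−4.490) = 1 − 0.01122 ≈ 0.989

0.989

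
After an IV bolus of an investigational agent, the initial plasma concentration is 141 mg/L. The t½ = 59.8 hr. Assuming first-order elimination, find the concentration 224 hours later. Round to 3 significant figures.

k = ln 2 / 59.8 = 0.01159 hr⁻¹
224 hr is 3.746 half-lives, so C = 141 × (1/2)^3.746 = 141 × 0.07454 ≈ 10.5 mg/L

10.5 mg/L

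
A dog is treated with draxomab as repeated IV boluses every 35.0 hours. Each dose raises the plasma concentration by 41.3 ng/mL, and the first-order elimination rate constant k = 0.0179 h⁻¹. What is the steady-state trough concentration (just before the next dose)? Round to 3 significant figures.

Fraction remaining after one interval: e^(−kτ) = e^(−0.01790 × 35.0) = 0.5345
R = 1 / (1 − 0.5345) = 2.148
Css,max = 41.3 × 2.148 = 88.71 ng/mL
Css,min = Css,max × e^(−kτ) = 88.71 × 0.5345 ≈ 47.4 ng/mL

47.4 ng/mL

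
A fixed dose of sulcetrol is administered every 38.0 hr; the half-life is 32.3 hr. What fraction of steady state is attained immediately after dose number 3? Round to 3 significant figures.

0.913

k = ln 2 / 32.3 = 0.02146 hr⁻¹
f_n = 1 − e^(−nkτ) = 1 − e^(−3 × 0.02146 × 38.0) = 1 − e^(−2.446) = 1 − 0.08660 ≈ 0.913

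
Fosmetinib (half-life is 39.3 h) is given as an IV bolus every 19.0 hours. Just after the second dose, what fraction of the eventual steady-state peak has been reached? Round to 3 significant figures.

k = ln 2 / 39.3 = 0.01764 h⁻¹
f_n = 1 − e^(−nkτ) = 1 − e^(−2 × 0.01764 × 19.0) = 1 − e^(−0.6702) = 1 − 0.5116 ≈ 0.488

0.488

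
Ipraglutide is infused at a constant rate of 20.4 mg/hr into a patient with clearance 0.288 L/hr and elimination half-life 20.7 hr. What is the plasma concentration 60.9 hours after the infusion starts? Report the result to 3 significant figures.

Css = rate / CL = 20.4 / 0.288 = 70.83 µg/mL
k = ln 2 / 20.7 = 0.03349 hr⁻¹
C(t) = Css (1 − e^(−kt)) = 70.83 × (1 − e^(−2.039)) = 70.83 × 0.8699 ≈ 61.6 µg/mL

61.6 µg/mL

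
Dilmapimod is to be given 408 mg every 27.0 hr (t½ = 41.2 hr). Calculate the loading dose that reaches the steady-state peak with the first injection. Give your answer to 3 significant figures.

1120 mg

k = ln 2 / 41.2 = 0.01682 hr⁻¹
Accumulation ratio R = 1 / (1 − e^(−kτ)) = 1 / (1 − e^(−0.01682×27.0)) = 1 / (1 − 0.6349) = 2.739
Loading dose = maintenance dose × R = 408 × 2.739 ≈ 1120 mg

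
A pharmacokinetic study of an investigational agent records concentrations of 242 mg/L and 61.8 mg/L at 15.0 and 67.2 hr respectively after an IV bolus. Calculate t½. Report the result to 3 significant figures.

26.5 hours

k = ln(C₁/C₂) / (t₂ − t₁) = ln(242/61.8) / (67.2 − 15.0)
  = 1.365 / 52.20 = 0.02615 hr⁻¹
t½ = ln 2 / k = ln 2 / 0.02615 ≈ 26.5 hours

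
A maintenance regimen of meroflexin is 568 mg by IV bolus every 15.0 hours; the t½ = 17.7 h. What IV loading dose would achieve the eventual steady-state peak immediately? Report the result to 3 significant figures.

1280 mg

k = ln 2 / 17.7 = 0.03916 h⁻¹
Accumulation ratio R = 1 / (1 − e^(−kτ)) = 1 / (1 − e^(−0.03916×15.0)) = 1 / (1 − 0.5558) = 2.251
Loading dose = maintenance dose × R = 568 × 2.251 ≈ 1280 mg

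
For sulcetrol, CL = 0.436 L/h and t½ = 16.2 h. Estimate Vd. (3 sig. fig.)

10.2 L

k = ln 2 / t½ = ln 2 / 16.2 = 0.04279 h⁻¹
V = CL / k = 0.436 / 0.04279 ≈ 10.2 L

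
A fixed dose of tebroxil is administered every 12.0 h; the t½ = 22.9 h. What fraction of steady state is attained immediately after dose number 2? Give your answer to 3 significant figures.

0.516

k = ln 2 / 22.9 = 0.03027 h⁻¹
f_n = 1 − e^(−nkτ) = 1 − e^(−2 × 0.03027 × 12.0) = 1 − e^(−0.7264) = 1 − 0.4836 ≈ 0.516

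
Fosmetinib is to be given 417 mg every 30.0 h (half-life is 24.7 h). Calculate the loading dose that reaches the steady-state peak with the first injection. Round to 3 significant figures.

733 mg

k = ln 2 / 24.7 = 0.02806 h⁻¹
Accumulation ratio R = 1 / (1 − e^(−kτ)) = 1 / (1 − e^(−0.02806×30.0)) = 1 / (1 − 0.4309) = 1.757
Loading dose = maintenance dose × R = 417 × 1.757 ≈ 733 mg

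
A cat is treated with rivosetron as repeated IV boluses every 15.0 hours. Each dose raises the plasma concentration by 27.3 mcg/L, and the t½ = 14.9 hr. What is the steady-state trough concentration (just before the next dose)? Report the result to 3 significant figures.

k = ln 2 / 14.9 = 0.04652 hr⁻¹
Fraction remaining after one interval: e^(−kτ) = e^(−0.04652 × 15.0) = 0.4977
R = 1 / (1 − 0.4977) = 1.991
Css,max = 27.3 × 1.991 = 54.35 mcg/L
Css,min = Css,max × e^(−kτ) = 54.35 × 0.4977 ≈ 27.0 mcg/L

27.0 mcg/L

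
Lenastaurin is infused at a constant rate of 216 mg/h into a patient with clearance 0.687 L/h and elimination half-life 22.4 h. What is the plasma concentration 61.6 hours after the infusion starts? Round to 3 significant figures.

268 mg/L

Css = rate / CL = 216 / 0.687 = 314.4 mg/L
k = ln 2 / 22.4 = 0.03094 h⁻¹
C(t) = Css (1 − e^(−kt)) = 314.4 × (1 − e^(−1.906)) = 314.4 × 0.8513 ≈ 268 mg/L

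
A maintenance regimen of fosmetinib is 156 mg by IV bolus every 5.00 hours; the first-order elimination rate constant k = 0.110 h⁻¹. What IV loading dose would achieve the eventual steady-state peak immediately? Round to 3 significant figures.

Accumulation ratio R = 1 / (1 − e^(−kτ)) = 1 / (1 − e^(−0.1100×5.00)) = 1 / (1 − 0.5769) = 2.364
Loading dose = maintenance dose × R = 156 × 2.364 ≈ 369 mg

369 mg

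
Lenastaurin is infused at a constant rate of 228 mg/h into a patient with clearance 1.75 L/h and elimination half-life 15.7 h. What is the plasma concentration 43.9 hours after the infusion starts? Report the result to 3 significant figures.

112 µg/mL

Css = rate / CL = 228 / 1.75 = 130.3 µg/mL
k = ln 2 / 15.7 = 0.04415 h⁻¹
C(t) = Css (1 − e^(−kt)) = 130.3 × (1 − e^(−1.938)) = 130.3 × 0.8560 ≈ 112 µg/mL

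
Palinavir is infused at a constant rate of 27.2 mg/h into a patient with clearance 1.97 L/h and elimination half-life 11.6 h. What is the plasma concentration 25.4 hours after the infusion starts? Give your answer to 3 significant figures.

Css = rate / CL = 27.2 / 1.97 = 13.81 mg/L
k = ln 2 / 11.6 = 0.05975 h⁻¹
C(t) = Css (1 − e^(−kt)) = 13.81 × (1 − e^(−1.518)) = 13.81 × 0.7808 ≈ 10.8 mg/L

10.8 mg/L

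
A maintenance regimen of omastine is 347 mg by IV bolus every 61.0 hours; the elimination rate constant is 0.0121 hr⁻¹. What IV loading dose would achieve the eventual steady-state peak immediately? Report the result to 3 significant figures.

665 mg

Accumulation ratio R = 1 / (1 − e^(−kτ)) = 1 / (1 − e^(−0.01210×61.0)) = 1 / (1 − 0.4780) = 1.916
Loading dose = maintenance dose × R = 347 × 1.916 ≈ 665 mg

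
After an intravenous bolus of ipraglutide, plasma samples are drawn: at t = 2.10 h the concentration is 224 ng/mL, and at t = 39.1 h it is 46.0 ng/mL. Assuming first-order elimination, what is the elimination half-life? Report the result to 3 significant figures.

k = ln(C₁/C₂) / (t₂ − t₁) = ln(224/46.0) / (39.1 − 2.10)
  = 1.583 / 37.00 = 0.04278 h⁻¹
t½ = ln 2 / k = ln 2 / 0.04278 ≈ 16.2 hours

16.2 hours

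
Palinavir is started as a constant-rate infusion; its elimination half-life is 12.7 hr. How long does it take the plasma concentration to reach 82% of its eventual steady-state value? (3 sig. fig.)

31.4 hours

k = ln 2 / 12.7 = 0.05458 hr⁻¹
f = 1 − e^(−kt)  ⇒  t = −ln(1 − f) / k
t = −ln(1 − 0.82) / 0.05458 = 1.715 / 0.05458 ≈ 31.4 hours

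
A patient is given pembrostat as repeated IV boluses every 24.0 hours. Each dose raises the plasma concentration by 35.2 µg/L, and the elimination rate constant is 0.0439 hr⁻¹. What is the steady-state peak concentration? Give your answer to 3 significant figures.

54.0 µg/L

Fraction remaining after one interval: e^(−kτ) = e^(−0.04390 × 24.0) = 0.3487
R = 1 / (1 − 0.3487) = 1.535
Css,max = 35.2 × 1.535 ≈ 54.0 µg/L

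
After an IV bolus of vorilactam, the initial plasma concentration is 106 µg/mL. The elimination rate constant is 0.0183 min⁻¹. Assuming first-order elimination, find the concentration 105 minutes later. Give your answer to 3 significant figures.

15.5 µg/mL

C(t) = C₀ e^(−kt) = 106 × e^(−0.01830 × 105) = 106 × e^(−1.921) = 106 × 0.1464 ≈ 15.5 µg/mL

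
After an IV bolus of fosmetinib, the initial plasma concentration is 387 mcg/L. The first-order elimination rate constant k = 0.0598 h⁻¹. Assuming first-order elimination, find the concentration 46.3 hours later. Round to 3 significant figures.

C(t) = C₀ e^(−kt) = 387 × e^(−0.05980 × 46.3) = 387 × e^(−2.769) = 387 × 0.06274 ≈ 24.3 mcg/L

24.3 mcg/L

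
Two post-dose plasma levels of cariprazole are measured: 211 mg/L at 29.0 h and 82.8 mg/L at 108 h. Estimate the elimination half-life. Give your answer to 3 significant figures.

k = ln(C₁/C₂) / (t₂ − t₁) = ln(211/82.8) / (108 − 29.0)
  = 0.9354 / 79.00 = 0.01184 h⁻¹
t½ = ln 2 / k = ln 2 / 0.01184 ≈ 58.5 hours

58.5 hours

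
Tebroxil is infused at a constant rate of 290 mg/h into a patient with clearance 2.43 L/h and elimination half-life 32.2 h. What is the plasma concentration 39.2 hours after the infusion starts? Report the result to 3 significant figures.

Css = rate / CL = 290 / 2.43 = 119.3 mg/L
k = ln 2 / 32.2 = 0.02153 h⁻¹
C(t) = Css (1 − e^(−kt)) = 119.3 × (1 − e^(−0.8438)) = 119.3 × 0.5699 ≈ 68.0 mg/L

68.0 mg/L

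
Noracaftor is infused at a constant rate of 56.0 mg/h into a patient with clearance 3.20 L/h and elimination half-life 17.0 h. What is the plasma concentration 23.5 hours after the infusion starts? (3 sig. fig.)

10.8 mg/L

Css = rate / CL = 56.0 / 3.20 = 17.50 mg/L
k = ln 2 / 17.0 = 0.04077 h⁻¹
C(t) = Css (1 − e^(−kt)) = 17.50 × (1 − e^(−0.9582)) = 17.50 × 0.6164 ≈ 10.8 mg/L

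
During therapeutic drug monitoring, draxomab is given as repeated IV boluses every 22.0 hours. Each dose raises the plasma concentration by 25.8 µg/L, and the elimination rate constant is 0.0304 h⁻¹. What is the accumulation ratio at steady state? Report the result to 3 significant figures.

2.05

Fraction remaining after one interval: e^(−kτ) = e^(−0.03040 × 22.0) = 0.5123
R = 1 / (1 − 0.5123) = 1 / 0.4877 ≈ 2.05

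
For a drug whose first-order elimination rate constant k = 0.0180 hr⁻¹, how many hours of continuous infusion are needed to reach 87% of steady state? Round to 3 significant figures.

113 hours

f = 1 − e^(−kt)  ⇒  t = −ln(1 − f) / k
t = −ln(1 − 0.87) / 0.01800 = 2.040 / 0.01800 ≈ 113 hours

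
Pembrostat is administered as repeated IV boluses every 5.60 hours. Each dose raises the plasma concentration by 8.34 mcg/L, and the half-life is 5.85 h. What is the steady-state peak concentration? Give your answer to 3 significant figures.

k = ln 2 / 5.85 = 0.1185 h⁻¹
Fraction remaining after one interval: e^(−kτ) = e^(−0.1185 × 5.60) = 0.5150
R = 1 / (1 − 0.5150) = 2.062
Css,max = 8.34 × 2.062 ≈ 17.2 mcg/L

17.2 mcg/L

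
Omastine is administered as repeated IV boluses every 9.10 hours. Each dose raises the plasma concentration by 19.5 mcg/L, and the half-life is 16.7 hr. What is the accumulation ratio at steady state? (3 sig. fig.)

k = ln 2 / 16.7 = 0.04151 hr⁻¹
Fraction remaining after one interval: e^(−kτ) = e^(−0.04151 × 9.10) = 0.6854
R = 1 / (1 − 0.6854) = 1 / 0.3146 ≈ 3.18

3.18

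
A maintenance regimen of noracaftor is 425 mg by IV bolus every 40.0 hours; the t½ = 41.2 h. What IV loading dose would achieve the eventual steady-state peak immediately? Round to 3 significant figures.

k = ln 2 / 41.2 = 0.01682 h⁻¹
Accumulation ratio R = 1 / (1 − e^(−kτ)) = 1 / (1 − e^(−0.01682×40.0)) = 1 / (1 − 0.5102) = 2.042
Loading dose = maintenance dose × R = 425 × 2.042 ≈ 868 mg

868 mg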